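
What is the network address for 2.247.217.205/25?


IP:   00000010.11110111.11011001.11001101
Mask: 11111111.11111111.11111111.10000000
AND operation:
Net:  00000010.11110111.11011001.10000000
Network: 2.247.217.128/25


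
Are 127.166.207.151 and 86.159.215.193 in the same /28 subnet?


Mask: 255.255.255.240
127.166.207.151 AND mask = 127.166.207.144
86.159.215.193 AND mask = 86.159.215.192
No, different subnets (127.166.207.144 vs 86.159.215.192)


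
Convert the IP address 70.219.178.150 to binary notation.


70 = 01000110
219 = 11011011
178 = 10110010
150 = 10010110
Binary: 01000110.11011011.10110010.10010110


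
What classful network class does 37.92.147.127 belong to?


First octet: 37
Binary: 00100101
0xxxxxxx -> Class A (1-126)
Class A, default mask 255.0.0.0 (/8)


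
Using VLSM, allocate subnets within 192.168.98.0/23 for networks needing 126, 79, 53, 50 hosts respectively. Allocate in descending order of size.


126 hosts -> /25 (126 usable): 192.168.98.0/25
79 hosts -> /25 (126 usable): 192.168.98.128/25
53 hosts -> /26 (62 usable): 192.168.99.0/26
50 hosts -> /26 (62 usable): 192.168.99.64/26
Allocation: 192.168.98.0/25 (126 hosts, 126 usable); 192.168.98.128/25 (79 hosts, 126 usable); 192.168.99.0/26 (53 hosts, 62 usable); 192.168.99.64/26 (50 hosts, 62 usable)


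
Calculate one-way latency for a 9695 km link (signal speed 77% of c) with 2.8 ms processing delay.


Speed = 0.77 * 3e5 km/s = 231000 km/s
Propagation delay = 9695 / 231000 = 0.042 s = 41.9697 ms
Processing delay = 2.8 ms
Total one-way latency = 44.7697 ms


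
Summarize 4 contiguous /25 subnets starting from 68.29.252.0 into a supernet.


Original prefix: /25
Number of subnets: 4 = 2^2
New prefix = 25 - 2 = 23
Supernet: 68.29.252.0/23


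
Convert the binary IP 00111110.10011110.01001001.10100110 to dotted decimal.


00111110 = 62
10011110 = 158
01001001 = 73
10100110 = 166
IP: 62.158.73.166


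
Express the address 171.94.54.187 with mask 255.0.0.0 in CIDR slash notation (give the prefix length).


Binary: 11111111.00000000.00000000.00000000
Count leading 1s
Prefix: /8


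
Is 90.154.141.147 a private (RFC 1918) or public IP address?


RFC 1918 private ranges:
  10.0.0.0/8 (10.0.0.0 - 10.255.255.255)
  172.16.0.0/12 (172.16.0.0 - 172.31.255.255)
  192.168.0.0/16 (192.168.0.0 - 192.168.255.255)
Public (not in any RFC 1918 range)


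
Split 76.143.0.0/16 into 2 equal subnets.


New prefix = 16 + 1 = 17
Each subnet has 32768 addresses
  76.143.0.0/17
  76.143.128.0/17
Subnets: 76.143.0.0/17, 76.143.128.0/17


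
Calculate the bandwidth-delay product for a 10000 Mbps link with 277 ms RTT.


BDP = bandwidth * RTT
= 10000 Mbps * 277 ms
= 10000 * 1e6 * 277 / 1000 bits
= 2770000000 bits
= 346250000 bytes
= 338134.7656 KB
BDP = 2770000000 bits (346250000 bytes)


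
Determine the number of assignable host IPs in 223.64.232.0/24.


Host bits = 32 - 24 = 8
Total addresses = 2^8 = 256
Usable = total - 2 (network and broadcast)
Usable hosts: 254


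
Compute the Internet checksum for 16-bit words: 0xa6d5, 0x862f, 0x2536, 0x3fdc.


Sum all words (with carry folding):
+ 0xa6d5 = 0xa6d5
+ 0x862f = 0x2d05
+ 0x2536 = 0x523b
+ 0x3fdc = 0x9217
One's complement: ~0x9217
Checksum = 0x6de8


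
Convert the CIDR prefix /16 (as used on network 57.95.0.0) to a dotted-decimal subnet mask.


/16 means 16 network bits, 16 host bits
Binary: 11111111111111110000000000000000
Mask: 255.255.0.0


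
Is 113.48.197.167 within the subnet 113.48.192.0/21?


Subnet network: 113.48.192.0
Test IP AND mask: 113.48.192.0
Yes, 113.48.197.167 is in 113.48.192.0/21


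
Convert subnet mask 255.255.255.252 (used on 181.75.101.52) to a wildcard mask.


Subnet mask: 255.255.255.252
Wildcard = 255.255.255.255 - subnet mask
255 - 255 = 0
255 - 255 = 0
255 - 255 = 0
255 - 252 = 3
Wildcard: 0.0.0.3


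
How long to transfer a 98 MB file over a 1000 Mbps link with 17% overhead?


Effective throughput = 1000 * (1 - 17/100) = 830 Mbps
File size in Mb = 98 * 8 = 784 Mb
Time = 784 / 830
Time = 0.9446 seconds


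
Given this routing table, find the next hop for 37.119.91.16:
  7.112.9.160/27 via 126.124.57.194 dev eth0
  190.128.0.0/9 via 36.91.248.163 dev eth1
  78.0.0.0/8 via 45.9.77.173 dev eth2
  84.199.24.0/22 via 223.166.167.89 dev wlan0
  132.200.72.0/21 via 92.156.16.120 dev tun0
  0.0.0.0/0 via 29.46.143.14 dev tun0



Longest prefix match for 37.119.91.16:
  /27 7.112.9.160: no
  /9 190.128.0.0: no
  /8 78.0.0.0: no
  /22 84.199.24.0: no
  /21 132.200.72.0: no
  /0 0.0.0.0: MATCH
Selected: next-hop 29.46.143.14 via tun0 (matched /0)


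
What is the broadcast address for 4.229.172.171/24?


Network: 4.229.172.0/24
Host bits = 8
Set all host bits to 1:
Broadcast: 4.229.172.255


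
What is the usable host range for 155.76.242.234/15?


Network: 155.76.0.0
Broadcast: 155.77.255.255
First usable = network + 1
Last usable = broadcast - 1
Range: 155.76.0.1 to 155.77.255.254


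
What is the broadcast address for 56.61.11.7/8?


Network: 56.0.0.0/8
Host bits = 24
Set all host bits to 1:
Broadcast: 56.255.255.255


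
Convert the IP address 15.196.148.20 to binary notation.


15 = 00001111
196 = 11000100
148 = 10010100
20 = 00010100
Binary: 00001111.11000100.10010100.00010100


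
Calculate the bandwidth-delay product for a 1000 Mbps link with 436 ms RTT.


BDP = bandwidth * RTT
= 1000 Mbps * 436 ms
= 1000 * 1e6 * 436 / 1000 bits
= 436000000 bits
= 54500000 bytes
= 53222.6562 KB
BDP = 436000000 bits (54500000 bytes)


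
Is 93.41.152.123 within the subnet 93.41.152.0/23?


Subnet network: 93.41.152.0
Test IP AND mask: 93.41.152.0
Yes, 93.41.152.123 is in 93.41.152.0/23


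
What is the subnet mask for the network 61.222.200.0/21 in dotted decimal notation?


/21 means 21 network bits, 11 host bits
Binary: 11111111111111111111100000000000
Mask: 255.255.248.0


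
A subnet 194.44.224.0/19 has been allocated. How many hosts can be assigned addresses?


Host bits = 32 - 19 = 13
Total addresses = 2^13 = 8192
Usable = total - 2 (network and broadcast)
Usable hosts: 8190


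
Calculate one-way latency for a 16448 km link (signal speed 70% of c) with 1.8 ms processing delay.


Speed = 0.7 * 3e5 km/s = 210000 km/s
Propagation delay = 16448 / 210000 = 0.0783 s = 78.3238 ms
Processing delay = 1.8 ms
Total one-way latency = 80.1238 ms


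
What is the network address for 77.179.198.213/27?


IP:   01001101.10110011.11000110.11010101
Mask: 11111111.11111111.11111111.11100000
AND operation:
Net:  01001101.10110011.11000110.11000000
Network: 77.179.198.192/27


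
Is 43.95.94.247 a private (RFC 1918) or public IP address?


RFC 1918 private ranges:
  10.0.0.0/8 (10.0.0.0 - 10.255.255.255)
  172.16.0.0/12 (172.16.0.0 - 172.31.255.255)
  192.168.0.0/16 (192.168.0.0 - 192.168.255.255)
Public (not in any RFC 1918 range)


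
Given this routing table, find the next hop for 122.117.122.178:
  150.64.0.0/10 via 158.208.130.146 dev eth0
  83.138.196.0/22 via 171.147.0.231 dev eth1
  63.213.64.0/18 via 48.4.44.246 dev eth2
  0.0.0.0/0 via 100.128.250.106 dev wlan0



Longest prefix match for 122.117.122.178:
  /10 150.64.0.0: no
  /22 83.138.196.0: no
  /18 63.213.64.0: no
  /0 0.0.0.0: MATCH
Selected: next-hop 100.128.250.106 via wlan0 (matched /0)


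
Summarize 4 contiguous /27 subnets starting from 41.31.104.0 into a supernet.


Original prefix: /27
Number of subnets: 4 = 2^2
New prefix = 27 - 2 = 25
Supernet: 41.31.104.0/25


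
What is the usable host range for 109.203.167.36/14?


Network: 109.200.0.0
Broadcast: 109.203.255.255
First usable = network + 1
Last usable = broadcast - 1
Range: 109.200.0.1 to 109.203.255.254


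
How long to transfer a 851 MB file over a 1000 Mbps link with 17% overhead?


Effective throughput = 1000 * (1 - 17/100) = 830 Mbps
File size in Mb = 851 * 8 = 6808 Mb
Time = 6808 / 830
Time = 8.2024 seconds


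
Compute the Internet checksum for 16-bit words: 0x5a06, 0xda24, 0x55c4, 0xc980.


Sum all words (with carry folding):
+ 0x5a06 = 0x5a06
+ 0xda24 = 0x342b
+ 0x55c4 = 0x89ef
+ 0xc980 = 0x5370
One's complement: ~0x5370
Checksum = 0xac8f


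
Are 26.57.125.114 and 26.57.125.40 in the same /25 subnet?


Mask: 255.255.255.128
26.57.125.114 AND mask = 26.57.125.0
26.57.125.40 AND mask = 26.57.125.0
Yes, same subnet (26.57.125.0)


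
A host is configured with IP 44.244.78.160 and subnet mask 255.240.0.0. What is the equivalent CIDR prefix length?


Binary: 11111111.11110000.00000000.00000000
Count leading 1s
Prefix: /12


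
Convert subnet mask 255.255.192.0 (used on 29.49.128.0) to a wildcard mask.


Subnet mask: 255.255.192.0
Wildcard = 255.255.255.255 - subnet mask
255 - 255 = 0
255 - 255 = 0
255 - 192 = 63
255 - 0 = 255
Wildcard: 0.0.63.255


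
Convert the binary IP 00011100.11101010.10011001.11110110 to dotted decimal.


00011100 = 28
11101010 = 234
10011001 = 153
11110110 = 246
IP: 28.234.153.246


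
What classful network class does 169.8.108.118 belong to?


First octet: 169
Binary: 10101001
10xxxxxx -> Class B (128-191)
Class B, default mask 255.255.0.0 (/16)


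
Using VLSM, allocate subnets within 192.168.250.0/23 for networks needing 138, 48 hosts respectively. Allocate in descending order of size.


138 hosts -> /24 (254 usable): 192.168.250.0/24
48 hosts -> /26 (62 usable): 192.168.251.0/26
Allocation: 192.168.250.0/24 (138 hosts, 254 usable); 192.168.251.0/26 (48 hosts, 62 usable)


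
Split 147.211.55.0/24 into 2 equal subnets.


New prefix = 24 + 1 = 25
Each subnet has 128 addresses
  147.211.55.0/25
  147.211.55.128/25
Subnets: 147.211.55.0/25, 147.211.55.128/25


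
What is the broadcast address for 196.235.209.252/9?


Network: 196.128.0.0/9
Host bits = 23
Set all host bits to 1:
Broadcast: 196.255.255.255


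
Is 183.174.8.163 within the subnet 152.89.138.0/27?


Subnet network: 152.89.138.0
Test IP AND mask: 183.174.8.160
No, 183.174.8.163 is not in 152.89.138.0/27


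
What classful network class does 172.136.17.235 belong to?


First octet: 172
Binary: 10101100
10xxxxxx -> Class B (128-191)
Class B, default mask 255.255.0.0 (/16)


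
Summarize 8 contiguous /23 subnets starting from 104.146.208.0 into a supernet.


Original prefix: /23
Number of subnets: 8 = 2^3
New prefix = 23 - 3 = 20
Supernet: 104.146.208.0/20


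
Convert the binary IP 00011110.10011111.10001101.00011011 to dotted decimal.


00011110 = 30
10011111 = 159
10001101 = 141
00011011 = 27
IP: 30.159.141.27


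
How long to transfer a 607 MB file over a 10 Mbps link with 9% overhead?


Effective throughput = 10 * (1 - 9/100) = 9.1 Mbps
File size in Mb = 607 * 8 = 4856 Mb
Time = 4856 / 9.1
Time = 533.6264 seconds


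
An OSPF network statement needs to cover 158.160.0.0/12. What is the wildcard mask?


Subnet mask: 255.240.0.0
Wildcard = 255.255.255.255 - subnet mask
255 - 255 = 0
255 - 240 = 15
255 - 0 = 255
255 - 0 = 255
Wildcard: 0.15.255.255


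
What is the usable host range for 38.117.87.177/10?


Network: 38.64.0.0
Broadcast: 38.127.255.255
First usable = network + 1
Last usable = broadcast - 1
Range: 38.64.0.1 to 38.127.255.254


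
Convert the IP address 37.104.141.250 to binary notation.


37 = 00100101
104 = 01101000
141 = 10001101
250 = 11111010
Binary: 00100101.01101000.10001101.11111010


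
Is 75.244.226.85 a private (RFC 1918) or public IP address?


RFC 1918 private ranges:
  10.0.0.0/8 (10.0.0.0 - 10.255.255.255)
  172.16.0.0/12 (172.16.0.0 - 172.31.255.255)
  192.168.0.0/16 (192.168.0.0 - 192.168.255.255)
Public (not in any RFC 1918 range)


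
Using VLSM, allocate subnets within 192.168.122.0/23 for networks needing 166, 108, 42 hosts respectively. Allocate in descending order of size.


166 hosts -> /24 (254 usable): 192.168.122.0/24
108 hosts -> /25 (126 usable): 192.168.123.0/25
42 hosts -> /26 (62 usable): 192.168.123.128/26
Allocation: 192.168.122.0/24 (166 hosts, 254 usable); 192.168.123.0/25 (108 hosts, 126 usable); 192.168.123.128/26 (42 hosts, 62 usable)


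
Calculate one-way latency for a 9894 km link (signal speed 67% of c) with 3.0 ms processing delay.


Speed = 0.67 * 3e5 km/s = 201000 km/s
Propagation delay = 9894 / 201000 = 0.0492 s = 49.2239 ms
Processing delay = 3.0 ms
Total one-way latency = 52.2239 ms


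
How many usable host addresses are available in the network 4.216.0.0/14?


Host bits = 32 - 14 = 18
Total addresses = 2^18 = 262144
Usable = total - 2 (network and broadcast)
Usable hosts: 262142


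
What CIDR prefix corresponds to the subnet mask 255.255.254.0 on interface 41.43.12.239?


Binary: 11111111.11111111.11111110.00000000
Count leading 1s
Prefix: /23


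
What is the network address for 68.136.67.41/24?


IP:   01000100.10001000.01000011.00101001
Mask: 11111111.11111111.11111111.00000000
AND operation:
Net:  01000100.10001000.01000011.00000000
Network: 68.136.67.0/24


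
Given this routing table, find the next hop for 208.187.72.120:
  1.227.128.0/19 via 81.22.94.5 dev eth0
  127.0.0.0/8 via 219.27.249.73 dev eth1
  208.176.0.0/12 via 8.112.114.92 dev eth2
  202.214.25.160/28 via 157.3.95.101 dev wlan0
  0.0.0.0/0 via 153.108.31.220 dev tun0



Longest prefix match for 208.187.72.120:
  /19 1.227.128.0: no
  /8 127.0.0.0: no
  /12 208.176.0.0: MATCH
  /28 202.214.25.160: no
  /0 0.0.0.0: MATCH
Selected: next-hop 8.112.114.92 via eth2 (matched /12)


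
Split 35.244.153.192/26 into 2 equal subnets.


New prefix = 26 + 1 = 27
Each subnet has 32 addresses
  35.244.153.192/27
  35.244.153.224/27
Subnets: 35.244.153.192/27, 35.244.153.224/27


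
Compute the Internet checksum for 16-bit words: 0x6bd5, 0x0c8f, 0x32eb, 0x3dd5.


Sum all words (with carry folding):
+ 0x6bd5 = 0x6bd5
+ 0x0c8f = 0x7864
+ 0x32eb = 0xab4f
+ 0x3dd5 = 0xe924
One's complement: ~0xe924
Checksum = 0x16db


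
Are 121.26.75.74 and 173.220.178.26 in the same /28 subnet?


Mask: 255.255.255.240
121.26.75.74 AND mask = 121.26.75.64
173.220.178.26 AND mask = 173.220.178.16
No, different subnets (121.26.75.64 vs 173.220.178.16)


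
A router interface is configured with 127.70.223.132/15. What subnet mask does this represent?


/15 means 15 network bits, 17 host bits
Binary: 11111111111111100000000000000000
Mask: 255.254.0.0


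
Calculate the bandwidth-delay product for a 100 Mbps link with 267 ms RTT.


BDP = bandwidth * RTT
= 100 Mbps * 267 ms
= 100 * 1e6 * 267 / 1000 bits
= 26700000 bits
= 3337500 bytes
= 3259.2773 KB
BDP = 26700000 bits (3337500 bytes)


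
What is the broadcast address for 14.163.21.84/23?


Network: 14.163.20.0/23
Host bits = 9
Set all host bits to 1:
Broadcast: 14.163.21.255


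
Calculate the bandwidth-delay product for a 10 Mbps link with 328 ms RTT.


BDP = bandwidth * RTT
= 10 Mbps * 328 ms
= 10 * 1e6 * 328 / 1000 bits
= 3280000 bits
= 410000 bytes
= 400.3906 KB
BDP = 3280000 bits (410000 bytes)


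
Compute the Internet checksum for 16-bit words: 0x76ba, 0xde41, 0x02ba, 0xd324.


Sum all words (with carry folding):
+ 0x76ba = 0x76ba
+ 0xde41 = 0x54fc
+ 0x02ba = 0x57b6
+ 0xd324 = 0x2adb
One's complement: ~0x2adb
Checksum = 0xd524


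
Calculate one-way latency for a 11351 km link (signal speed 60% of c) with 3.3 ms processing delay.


Speed = 0.6 * 3e5 km/s = 180000 km/s
Propagation delay = 11351 / 180000 = 0.0631 s = 63.0611 ms
Processing delay = 3.3 ms
Total one-way latency = 66.3611 ms


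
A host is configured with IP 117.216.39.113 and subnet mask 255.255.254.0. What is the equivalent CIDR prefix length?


Binary: 11111111.11111111.11111110.00000000
Count leading 1s
Prefix: /23


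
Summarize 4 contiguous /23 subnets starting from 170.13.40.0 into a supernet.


Original prefix: /23
Number of subnets: 4 = 2^2
New prefix = 23 - 2 = 21
Supernet: 170.13.40.0/21


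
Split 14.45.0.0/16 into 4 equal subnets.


New prefix = 16 + 2 = 18
Each subnet has 16384 addresses
  14.45.0.0/18
  14.45.64.0/18
  14.45.128.0/18
  14.45.192.0/18
Subnets: 14.45.0.0/18, 14.45.64.0/18, 14.45.128.0/18, 14.45.192.0/18


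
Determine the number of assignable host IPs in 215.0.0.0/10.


Host bits = 32 - 10 = 22
Total addresses = 2^22 = 4194304
Usable = total - 2 (network and broadcast)
Usable hosts: 4194302


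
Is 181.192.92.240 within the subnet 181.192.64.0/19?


Subnet network: 181.192.64.0
Test IP AND mask: 181.192.64.0
Yes, 181.192.92.240 is in 181.192.64.0/19


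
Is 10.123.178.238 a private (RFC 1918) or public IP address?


RFC 1918 private ranges:
  10.0.0.0/8 (10.0.0.0 - 10.255.255.255)
  172.16.0.0/12 (172.16.0.0 - 172.31.255.255)
  192.168.0.0/16 (192.168.0.0 - 192.168.255.255)
Private (in 10.0.0.0/8)


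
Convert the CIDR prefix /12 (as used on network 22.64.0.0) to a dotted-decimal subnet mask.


/12 means 12 network bits, 20 host bits
Binary: 11111111111100000000000000000000
Mask: 255.240.0.0


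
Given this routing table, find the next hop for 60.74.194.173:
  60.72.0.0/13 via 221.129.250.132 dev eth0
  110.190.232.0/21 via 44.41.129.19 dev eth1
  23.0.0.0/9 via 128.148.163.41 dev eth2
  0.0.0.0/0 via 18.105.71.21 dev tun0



Longest prefix match for 60.74.194.173:
  /13 60.72.0.0: MATCH
  /21 110.190.232.0: no
  /9 23.0.0.0: no
  /0 0.0.0.0: MATCH
Selected: next-hop 221.129.250.132 via eth0 (matched /13)


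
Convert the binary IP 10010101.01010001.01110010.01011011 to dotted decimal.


10010101 = 149
01010001 = 81
01110010 = 114
01011011 = 91
IP: 149.81.114.91


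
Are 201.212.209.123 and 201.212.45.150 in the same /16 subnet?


Mask: 255.255.0.0
201.212.209.123 AND mask = 201.212.0.0
201.212.45.150 AND mask = 201.212.0.0
Yes, same subnet (201.212.0.0)


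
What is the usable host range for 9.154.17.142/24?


Network: 9.154.17.0
Broadcast: 9.154.17.255
First usable = network + 1
Last usable = broadcast - 1
Range: 9.154.17.1 to 9.154.17.254


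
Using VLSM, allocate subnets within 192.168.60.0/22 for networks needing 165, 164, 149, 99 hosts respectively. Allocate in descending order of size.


165 hosts -> /24 (254 usable): 192.168.60.0/24
164 hosts -> /24 (254 usable): 192.168.61.0/24
149 hosts -> /24 (254 usable): 192.168.62.0/24
99 hosts -> /25 (126 usable): 192.168.63.0/25
Allocation: 192.168.60.0/24 (165 hosts, 254 usable); 192.168.61.0/24 (164 hosts, 254 usable); 192.168.62.0/24 (149 hosts, 254 usable); 192.168.63.0/25 (99 hosts, 126 usable)


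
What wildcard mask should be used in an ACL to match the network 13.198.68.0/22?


Subnet mask: 255.255.252.0
Wildcard = 255.255.255.255 - subnet mask
255 - 255 = 0
255 - 255 = 0
255 - 252 = 3
255 - 0 = 255
Wildcard: 0.0.3.255


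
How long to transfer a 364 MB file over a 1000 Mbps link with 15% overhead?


Effective throughput = 1000 * (1 - 15/100) = 850 Mbps
File size in Mb = 364 * 8 = 2912 Mb
Time = 2912 / 850
Time = 3.4259 seconds


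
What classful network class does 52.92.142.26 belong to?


First octet: 52
Binary: 00110100
0xxxxxxx -> Class A (1-126)
Class A, default mask 255.0.0.0 (/8)


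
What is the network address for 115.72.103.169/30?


IP:   01110011.01001000.01100111.10101001
Mask: 11111111.11111111.11111111.11111100
AND operation:
Net:  01110011.01001000.01100111.10101000
Network: 115.72.103.168/30


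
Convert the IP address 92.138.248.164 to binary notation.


92 = 01011100
138 = 10001010
248 = 11111000
164 = 10100100
Binary: 01011100.10001010.11111000.10100100


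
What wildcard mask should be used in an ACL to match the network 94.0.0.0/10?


Subnet mask: 255.192.0.0
Wildcard = 255.255.255.255 - subnet mask
255 - 255 = 0
255 - 192 = 63
255 - 0 = 255
255 - 0 = 255
Wildcard: 0.63.255.255


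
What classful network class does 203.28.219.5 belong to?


First octet: 203
Binary: 11001011
110xxxxx -> Class C (192-223)
Class C, default mask 255.255.255.0 (/24)


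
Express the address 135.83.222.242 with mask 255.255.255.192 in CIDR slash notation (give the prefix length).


Binary: 11111111.11111111.11111111.11000000
Count leading 1s
Prefix: /26


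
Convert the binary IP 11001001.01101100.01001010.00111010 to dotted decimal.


11001001 = 201
01101100 = 108
01001010 = 74
00111010 = 58
IP: 201.108.74.58


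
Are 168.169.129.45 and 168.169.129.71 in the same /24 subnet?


Mask: 255.255.255.0
168.169.129.45 AND mask = 168.169.129.0
168.169.129.71 AND mask = 168.169.129.0
Yes, same subnet (168.169.129.0)


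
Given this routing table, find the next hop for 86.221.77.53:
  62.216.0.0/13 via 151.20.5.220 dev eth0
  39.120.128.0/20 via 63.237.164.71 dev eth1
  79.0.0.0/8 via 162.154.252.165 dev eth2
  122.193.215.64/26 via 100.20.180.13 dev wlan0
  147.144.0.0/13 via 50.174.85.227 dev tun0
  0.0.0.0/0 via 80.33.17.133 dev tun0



Longest prefix match for 86.221.77.53:
  /13 62.216.0.0: no
  /20 39.120.128.0: no
  /8 79.0.0.0: no
  /26 122.193.215.64: no
  /13 147.144.0.0: no
  /0 0.0.0.0: MATCH
Selected: next-hop 80.33.17.133 via tun0 (matched /0)


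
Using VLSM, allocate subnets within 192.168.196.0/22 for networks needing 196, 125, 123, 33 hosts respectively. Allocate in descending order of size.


196 hosts -> /24 (254 usable): 192.168.196.0/24
125 hosts -> /25 (126 usable): 192.168.197.0/25
123 hosts -> /25 (126 usable): 192.168.197.128/25
33 hosts -> /26 (62 usable): 192.168.198.0/26
Allocation: 192.168.196.0/24 (196 hosts, 254 usable); 192.168.197.0/25 (125 hosts, 126 usable); 192.168.197.128/25 (123 hosts, 126 usable); 192.168.198.0/26 (33 hosts, 62 usable)


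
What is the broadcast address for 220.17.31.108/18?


Network: 220.17.0.0/18
Host bits = 14
Set all host bits to 1:
Broadcast: 220.17.63.255


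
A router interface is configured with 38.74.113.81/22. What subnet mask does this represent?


/22 means 22 network bits, 10 host bits
Binary: 11111111111111111111110000000000
Mask: 255.255.252.0


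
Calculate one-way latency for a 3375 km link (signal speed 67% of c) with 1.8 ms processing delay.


Speed = 0.67 * 3e5 km/s = 201000 km/s
Propagation delay = 3375 / 201000 = 0.0168 s = 16.791 ms
Processing delay = 1.8 ms
Total one-way latency = 18.591 ms


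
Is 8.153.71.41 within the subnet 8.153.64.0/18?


Subnet network: 8.153.64.0
Test IP AND mask: 8.153.64.0
Yes, 8.153.71.41 is in 8.153.64.0/18


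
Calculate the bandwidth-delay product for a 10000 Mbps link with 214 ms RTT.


BDP = bandwidth * RTT
= 10000 Mbps * 214 ms
= 10000 * 1e6 * 214 / 1000 bits
= 2140000000 bits
= 267500000 bytes
= 261230.4688 KB
BDP = 2140000000 bits (267500000 bytes)


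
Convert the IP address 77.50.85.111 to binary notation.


77 = 01001101
50 = 00110010
85 = 01010101
111 = 01101111
Binary: 01001101.00110010.01010101.01101111


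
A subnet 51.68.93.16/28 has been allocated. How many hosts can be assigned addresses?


Host bits = 32 - 28 = 4
Total addresses = 2^4 = 16
Usable = total - 2 (network and broadcast)
Usable hosts: 14


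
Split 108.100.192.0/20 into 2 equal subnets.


New prefix = 20 + 1 = 21
Each subnet has 2048 addresses
  108.100.192.0/21
  108.100.200.0/21
Subnets: 108.100.192.0/21, 108.100.200.0/21


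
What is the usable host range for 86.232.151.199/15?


Network: 86.232.0.0
Broadcast: 86.233.255.255
First usable = network + 1
Last usable = broadcast - 1
Range: 86.232.0.1 to 86.233.255.254


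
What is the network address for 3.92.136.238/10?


IP:   00000011.01011100.10001000.11101110
Mask: 11111111.11000000.00000000.00000000
AND operation:
Net:  00000011.01000000.00000000.00000000
Network: 3.64.0.0/10


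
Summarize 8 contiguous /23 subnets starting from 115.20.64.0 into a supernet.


Original prefix: /23
Number of subnets: 8 = 2^3
New prefix = 23 - 3 = 20
Supernet: 115.20.64.0/20


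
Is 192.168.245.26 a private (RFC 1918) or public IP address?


RFC 1918 private ranges:
  10.0.0.0/8 (10.0.0.0 - 10.255.255.255)
  172.16.0.0/12 (172.16.0.0 - 172.31.255.255)
  192.168.0.0/16 (192.168.0.0 - 192.168.255.255)
Private (in 192.168.0.0/16)


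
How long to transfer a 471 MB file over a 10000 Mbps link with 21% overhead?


Effective throughput = 10000 * (1 - 21/100) = 7900 Mbps
File size in Mb = 471 * 8 = 3768 Mb
Time = 3768 / 7900
Time = 0.477 seconds


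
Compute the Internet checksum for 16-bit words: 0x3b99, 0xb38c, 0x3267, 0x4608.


Sum all words (with carry folding):
+ 0x3b99 = 0x3b99
+ 0xb38c = 0xef25
+ 0x3267 = 0x218d
+ 0x4608 = 0x6795
One's complement: ~0x6795
Checksum = 0x986a


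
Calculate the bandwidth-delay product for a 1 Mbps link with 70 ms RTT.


BDP = bandwidth * RTT
= 1 Mbps * 70 ms
= 1 * 1e6 * 70 / 1000 bits
= 70000 bits
= 8750 bytes
= 8.5449 KB
BDP = 70000 bits (8750 bytes)


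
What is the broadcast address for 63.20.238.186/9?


Network: 63.0.0.0/9
Host bits = 23
Set all host bits to 1:
Broadcast: 63.127.255.255


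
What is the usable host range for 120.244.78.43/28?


Network: 120.244.78.32
Broadcast: 120.244.78.47
First usable = network + 1
Last usable = broadcast - 1
Range: 120.244.78.33 to 120.244.78.46


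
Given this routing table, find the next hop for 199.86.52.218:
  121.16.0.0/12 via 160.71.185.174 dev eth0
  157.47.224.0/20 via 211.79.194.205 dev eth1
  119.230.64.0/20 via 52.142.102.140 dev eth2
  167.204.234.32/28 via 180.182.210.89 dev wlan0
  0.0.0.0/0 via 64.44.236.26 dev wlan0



Longest prefix match for 199.86.52.218:
  /12 121.16.0.0: no
  /20 157.47.224.0: no
  /20 119.230.64.0: no
  /28 167.204.234.32: no
  /0 0.0.0.0: MATCH
Selected: next-hop 64.44.236.26 via wlan0 (matched /0)


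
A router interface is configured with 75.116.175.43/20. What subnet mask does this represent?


/20 means 20 network bits, 12 host bits
Binary: 11111111111111111111000000000000
Mask: 255.255.240.0


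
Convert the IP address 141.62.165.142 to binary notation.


141 = 10001101
62 = 00111110
165 = 10100101
142 = 10001110
Binary: 10001101.00111110.10100101.10001110


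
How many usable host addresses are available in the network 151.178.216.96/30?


Host bits = 32 - 30 = 2
Total addresses = 2^2 = 4
Usable = total - 2 (network and broadcast)
Usable hosts: 2


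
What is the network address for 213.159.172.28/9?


IP:   11010101.10011111.10101100.00011100
Mask: 11111111.10000000.00000000.00000000
AND operation:
Net:  11010101.10000000.00000000.00000000
Network: 213.128.0.0/9


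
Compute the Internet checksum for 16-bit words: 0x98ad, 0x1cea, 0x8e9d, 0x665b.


Sum all words (with carry folding):
+ 0x98ad = 0x98ad
+ 0x1cea = 0xb597
+ 0x8e9d = 0x4435
+ 0x665b = 0xaa90
One's complement: ~0xaa90
Checksum = 0x556f


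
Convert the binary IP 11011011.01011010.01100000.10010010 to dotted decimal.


11011011 = 219
01011010 = 90
01100000 = 96
10010010 = 146
IP: 219.90.96.146


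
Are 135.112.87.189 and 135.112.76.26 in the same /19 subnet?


Mask: 255.255.224.0
135.112.87.189 AND mask = 135.112.64.0
135.112.76.26 AND mask = 135.112.64.0
Yes, same subnet (135.112.64.0)


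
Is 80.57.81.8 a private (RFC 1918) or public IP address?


RFC 1918 private ranges:
  10.0.0.0/8 (10.0.0.0 - 10.255.255.255)
  172.16.0.0/12 (172.16.0.0 - 172.31.255.255)
  192.168.0.0/16 (192.168.0.0 - 192.168.255.255)
Public (not in any RFC 1918 range)


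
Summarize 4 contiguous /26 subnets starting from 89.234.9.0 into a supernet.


Original prefix: /26
Number of subnets: 4 = 2^2
New prefix = 26 - 2 = 24
Supernet: 89.234.9.0/24


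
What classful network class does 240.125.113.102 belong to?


First octet: 240
Binary: 11110000
1111xxxx -> Class E (240-255)
Class E (reserved), default mask N/A


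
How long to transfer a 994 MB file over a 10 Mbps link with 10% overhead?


Effective throughput = 10 * (1 - 10/100) = 9 Mbps
File size in Mb = 994 * 8 = 7952 Mb
Time = 7952 / 9
Time = 883.5556 seconds


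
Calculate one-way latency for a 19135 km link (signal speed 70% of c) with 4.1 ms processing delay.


Speed = 0.7 * 3e5 km/s = 210000 km/s
Propagation delay = 19135 / 210000 = 0.0911 s = 91.119 ms
Processing delay = 4.1 ms
Total one-way latency = 95.219 ms


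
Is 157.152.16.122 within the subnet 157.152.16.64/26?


Subnet network: 157.152.16.64
Test IP AND mask: 157.152.16.64
Yes, 157.152.16.122 is in 157.152.16.64/26


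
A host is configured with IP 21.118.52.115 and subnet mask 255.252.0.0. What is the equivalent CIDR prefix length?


Binary: 11111111.11111100.00000000.00000000
Count leading 1s
Prefix: /14


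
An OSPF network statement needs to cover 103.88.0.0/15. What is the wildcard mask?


Subnet mask: 255.254.0.0
Wildcard = 255.255.255.255 - subnet mask
255 - 255 = 0
255 - 254 = 1
255 - 0 = 255
255 - 0 = 255
Wildcard: 0.1.255.255


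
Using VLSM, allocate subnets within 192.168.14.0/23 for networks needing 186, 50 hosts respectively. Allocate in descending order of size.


186 hosts -> /24 (254 usable): 192.168.14.0/24
50 hosts -> /26 (62 usable): 192.168.15.0/26
Allocation: 192.168.14.0/24 (186 hosts, 254 usable); 192.168.15.0/26 (50 hosts, 62 usable)


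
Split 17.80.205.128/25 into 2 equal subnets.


New prefix = 25 + 1 = 26
Each subnet has 64 addresses
  17.80.205.128/26
  17.80.205.192/26
Subnets: 17.80.205.128/26, 17.80.205.192/26


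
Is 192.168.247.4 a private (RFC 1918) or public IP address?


RFC 1918 private ranges:
  10.0.0.0/8 (10.0.0.0 - 10.255.255.255)
  172.16.0.0/12 (172.16.0.0 - 172.31.255.255)
  192.168.0.0/16 (192.168.0.0 - 192.168.255.255)
Private (in 192.168.0.0/16)


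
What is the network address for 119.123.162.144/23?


IP:   01110111.01111011.10100010.10010000
Mask: 11111111.11111111.11111110.00000000
AND operation:
Net:  01110111.01111011.10100010.00000000
Network: 119.123.162.0/23


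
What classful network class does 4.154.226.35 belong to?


First octet: 4
Binary: 00000100
0xxxxxxx -> Class A (1-126)
Class A, default mask 255.0.0.0 (/8)


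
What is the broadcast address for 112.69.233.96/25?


Network: 112.69.233.0/25
Host bits = 7
Set all host bits to 1:
Broadcast: 112.69.233.127


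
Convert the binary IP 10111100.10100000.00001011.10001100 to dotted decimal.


10111100 = 188
10100000 = 160
00001011 = 11
10001100 = 140
IP: 188.160.11.140


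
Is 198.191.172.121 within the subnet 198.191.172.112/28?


Subnet network: 198.191.172.112
Test IP AND mask: 198.191.172.112
Yes, 198.191.172.121 is in 198.191.172.112/28


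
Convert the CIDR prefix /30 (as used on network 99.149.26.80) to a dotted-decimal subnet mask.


/30 means 30 network bits, 2 host bits
Binary: 11111111111111111111111111111100
Mask: 255.255.255.252


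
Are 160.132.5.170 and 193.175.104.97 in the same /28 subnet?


Mask: 255.255.255.240
160.132.5.170 AND mask = 160.132.5.160
193.175.104.97 AND mask = 193.175.104.96
No, different subnets (160.132.5.160 vs 193.175.104.96)


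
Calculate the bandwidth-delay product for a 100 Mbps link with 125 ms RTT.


BDP = bandwidth * RTT
= 100 Mbps * 125 ms
= 100 * 1e6 * 125 / 1000 bits
= 12500000 bits
= 1562500 bytes
= 1525.8789 KB
BDP = 12500000 bits (1562500 bytes)


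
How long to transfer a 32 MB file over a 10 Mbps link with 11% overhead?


Effective throughput = 10 * (1 - 11/100) = 8.9 Mbps
File size in Mb = 32 * 8 = 256 Mb
Time = 256 / 8.9
Time = 28.764 seconds


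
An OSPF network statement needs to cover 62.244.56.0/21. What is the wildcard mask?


Subnet mask: 255.255.248.0
Wildcard = 255.255.255.255 - subnet mask
255 - 255 = 0
255 - 255 = 0
255 - 248 = 7
255 - 0 = 255
Wildcard: 0.0.7.255


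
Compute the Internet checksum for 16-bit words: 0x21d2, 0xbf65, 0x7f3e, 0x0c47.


Sum all words (with carry folding):
+ 0x21d2 = 0x21d2
+ 0xbf65 = 0xe137
+ 0x7f3e = 0x6076
+ 0x0c47 = 0x6cbd
One's complement: ~0x6cbd
Checksum = 0x9342


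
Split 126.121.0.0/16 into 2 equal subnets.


New prefix = 16 + 1 = 17
Each subnet has 32768 addresses
  126.121.0.0/17
  126.121.128.0/17
Subnets: 126.121.0.0/17, 126.121.128.0/17


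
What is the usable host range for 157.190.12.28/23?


Network: 157.190.12.0
Broadcast: 157.190.13.255
First usable = network + 1
Last usable = broadcast - 1
Range: 157.190.12.1 to 157.190.13.254


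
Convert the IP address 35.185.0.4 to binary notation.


35 = 00100011
185 = 10111001
0 = 00000000
4 = 00000100
Binary: 00100011.10111001.00000000.00000100


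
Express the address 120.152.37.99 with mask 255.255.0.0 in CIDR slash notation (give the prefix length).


Binary: 11111111.11111111.00000000.00000000
Count leading 1s
Prefix: /16


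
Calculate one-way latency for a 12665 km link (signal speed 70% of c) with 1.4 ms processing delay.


Speed = 0.7 * 3e5 km/s = 210000 km/s
Propagation delay = 12665 / 210000 = 0.0603 s = 60.3095 ms
Processing delay = 1.4 ms
Total one-way latency = 61.7095 ms


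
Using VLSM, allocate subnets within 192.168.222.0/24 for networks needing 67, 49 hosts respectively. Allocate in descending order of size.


67 hosts -> /25 (126 usable): 192.168.222.0/25
49 hosts -> /26 (62 usable): 192.168.222.128/26
Allocation: 192.168.222.0/25 (67 hosts, 126 usable); 192.168.222.128/26 (49 hosts, 62 usable)


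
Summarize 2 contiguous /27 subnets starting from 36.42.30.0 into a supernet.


Original prefix: /27
Number of subnets: 2 = 2^1
New prefix = 27 - 1 = 26
Supernet: 36.42.30.0/26


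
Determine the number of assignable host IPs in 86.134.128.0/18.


Host bits = 32 - 18 = 14
Total addresses = 2^14 = 16384
Usable = total - 2 (network and broadcast)
Usable hosts: 16382


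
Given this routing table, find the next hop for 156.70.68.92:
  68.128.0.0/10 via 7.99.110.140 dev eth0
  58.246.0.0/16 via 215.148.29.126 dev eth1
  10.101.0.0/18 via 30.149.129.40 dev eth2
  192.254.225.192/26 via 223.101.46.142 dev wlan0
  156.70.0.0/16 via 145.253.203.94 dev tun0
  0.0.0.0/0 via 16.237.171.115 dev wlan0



Longest prefix match for 156.70.68.92:
  /10 68.128.0.0: no
  /16 58.246.0.0: no
  /18 10.101.0.0: no
  /26 192.254.225.192: no
  /16 156.70.0.0: MATCH
  /0 0.0.0.0: MATCH
Selected: next-hop 145.253.203.94 via tun0 (matched /16)


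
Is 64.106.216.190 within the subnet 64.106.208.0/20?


Subnet network: 64.106.208.0
Test IP AND mask: 64.106.208.0
Yes, 64.106.216.190 is in 64.106.208.0/20


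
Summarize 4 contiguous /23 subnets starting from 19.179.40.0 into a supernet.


Original prefix: /23
Number of subnets: 4 = 2^2
New prefix = 23 - 2 = 21
Supernet: 19.179.40.0/21


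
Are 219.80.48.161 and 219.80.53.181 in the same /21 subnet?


Mask: 255.255.248.0
219.80.48.161 AND mask = 219.80.48.0
219.80.53.181 AND mask = 219.80.48.0
Yes, same subnet (219.80.48.0)


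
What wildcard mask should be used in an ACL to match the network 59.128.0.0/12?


Subnet mask: 255.240.0.0
Wildcard = 255.255.255.255 - subnet mask
255 - 255 = 0
255 - 240 = 15
255 - 0 = 255
255 - 0 = 255
Wildcard: 0.15.255.255


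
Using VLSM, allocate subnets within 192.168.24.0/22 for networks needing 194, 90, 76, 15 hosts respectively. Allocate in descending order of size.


194 hosts -> /24 (254 usable): 192.168.24.0/24
90 hosts -> /25 (126 usable): 192.168.25.0/25
76 hosts -> /25 (126 usable): 192.168.25.128/25
15 hosts -> /27 (30 usable): 192.168.26.0/27
Allocation: 192.168.24.0/24 (194 hosts, 254 usable); 192.168.25.0/25 (90 hosts, 126 usable); 192.168.25.128/25 (76 hosts, 126 usable); 192.168.26.0/27 (15 hosts, 30 usable)


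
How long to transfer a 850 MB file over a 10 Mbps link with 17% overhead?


Effective throughput = 10 * (1 - 17/100) = 8.3 Mbps
File size in Mb = 850 * 8 = 6800 Mb
Time = 6800 / 8.3
Time = 819.2771 seconds


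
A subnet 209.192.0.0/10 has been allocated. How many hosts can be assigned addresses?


Host bits = 32 - 10 = 22
Total addresses = 2^22 = 4194304
Usable = total - 2 (network and broadcast)
Usable hosts: 4194302


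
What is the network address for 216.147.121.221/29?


IP:   11011000.10010011.01111001.11011101
Mask: 11111111.11111111.11111111.11111000
AND operation:
Net:  11011000.10010011.01111001.11011000
Network: 216.147.121.216/29


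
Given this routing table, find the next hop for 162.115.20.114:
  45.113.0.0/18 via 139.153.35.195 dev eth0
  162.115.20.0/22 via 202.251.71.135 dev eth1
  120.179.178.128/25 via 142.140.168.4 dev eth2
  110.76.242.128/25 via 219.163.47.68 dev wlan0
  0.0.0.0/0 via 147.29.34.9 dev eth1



Longest prefix match for 162.115.20.114:
  /18 45.113.0.0: no
  /22 162.115.20.0: MATCH
  /25 120.179.178.128: no
  /25 110.76.242.128: no
  /0 0.0.0.0: MATCH
Selected: next-hop 202.251.71.135 via eth1 (matched /22)


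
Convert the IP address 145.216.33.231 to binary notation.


145 = 10010001
216 = 11011000
33 = 00100001
231 = 11100111
Binary: 10010001.11011000.00100001.11100111


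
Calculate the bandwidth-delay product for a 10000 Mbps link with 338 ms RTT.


BDP = bandwidth * RTT
= 10000 Mbps * 338 ms
= 10000 * 1e6 * 338 / 1000 bits
= 3380000000 bits
= 422500000 bytes
= 412597.6562 KB
BDP = 3380000000 bits (422500000 bytes)


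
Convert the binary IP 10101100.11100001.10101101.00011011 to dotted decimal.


10101100 = 172
11100001 = 225
10101101 = 173
00011011 = 27
IP: 172.225.173.27


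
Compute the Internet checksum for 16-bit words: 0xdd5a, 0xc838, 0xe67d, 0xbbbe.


Sum all words (with carry folding):
+ 0xdd5a = 0xdd5a
+ 0xc838 = 0xa593
+ 0xe67d = 0x8c11
+ 0xbbbe = 0x47d0
One's complement: ~0x47d0
Checksum = 0xb82f


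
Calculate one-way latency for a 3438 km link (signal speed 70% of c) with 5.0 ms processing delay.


Speed = 0.7 * 3e5 km/s = 210000 km/s
Propagation delay = 3438 / 210000 = 0.0164 s = 16.3714 ms
Processing delay = 5.0 ms
Total one-way latency = 21.3714 ms


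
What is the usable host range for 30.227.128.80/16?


Network: 30.227.0.0
Broadcast: 30.227.255.255
First usable = network + 1
Last usable = broadcast - 1
Range: 30.227.0.1 to 30.227.255.254


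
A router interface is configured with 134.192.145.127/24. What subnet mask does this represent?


/24 means 24 network bits, 8 host bits
Binary: 11111111111111111111111100000000
Mask: 255.255.255.0


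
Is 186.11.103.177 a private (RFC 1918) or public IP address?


RFC 1918 private ranges:
  10.0.0.0/8 (10.0.0.0 - 10.255.255.255)
  172.16.0.0/12 (172.16.0.0 - 172.31.255.255)
  192.168.0.0/16 (192.168.0.0 - 192.168.255.255)
Public (not in any RFC 1918 range)


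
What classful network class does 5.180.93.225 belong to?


First octet: 5
Binary: 00000101
0xxxxxxx -> Class A (1-126)
Class A, default mask 255.0.0.0 (/8)


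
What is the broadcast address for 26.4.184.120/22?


Network: 26.4.184.0/22
Host bits = 10
Set all host bits to 1:
Broadcast: 26.4.187.255


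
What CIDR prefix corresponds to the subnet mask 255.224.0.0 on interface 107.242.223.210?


Binary: 11111111.11100000.00000000.00000000
Count leading 1s
Prefix: /11


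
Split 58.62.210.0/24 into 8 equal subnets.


New prefix = 24 + 3 = 27
Each subnet has 32 addresses
  58.62.210.0/27
  58.62.210.32/27
  58.62.210.64/27
  58.62.210.96/27
  58.62.210.128/27
  58.62.210.160/27
  58.62.210.192/27
  58.62.210.224/27
Subnets: 58.62.210.0/27, 58.62.210.32/27, 58.62.210.64/27, 58.62.210.96/27, 58.62.210.128/27, 58.62.210.160/27, 58.62.210.192/27, 58.62.210.224/27


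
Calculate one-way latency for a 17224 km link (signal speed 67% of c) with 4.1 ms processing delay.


Speed = 0.67 * 3e5 km/s = 201000 km/s
Propagation delay = 17224 / 201000 = 0.0857 s = 85.6915 ms
Processing delay = 4.1 ms
Total one-way latency = 89.7915 ms


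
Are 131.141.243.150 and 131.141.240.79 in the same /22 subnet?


Mask: 255.255.252.0
131.141.243.150 AND mask = 131.141.240.0
131.141.240.79 AND mask = 131.141.240.0
Yes, same subnet (131.141.240.0)
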